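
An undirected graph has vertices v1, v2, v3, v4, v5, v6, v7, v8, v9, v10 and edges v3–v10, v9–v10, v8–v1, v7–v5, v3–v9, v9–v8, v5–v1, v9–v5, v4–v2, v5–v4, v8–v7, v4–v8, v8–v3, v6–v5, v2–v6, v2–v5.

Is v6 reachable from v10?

Explore from v10.
Distance 1: reach v3, v9.
Distance 2: reach v5, v8.
Distance 3: reach v1, v2, v4, v6, v7.
Found v6.

Yes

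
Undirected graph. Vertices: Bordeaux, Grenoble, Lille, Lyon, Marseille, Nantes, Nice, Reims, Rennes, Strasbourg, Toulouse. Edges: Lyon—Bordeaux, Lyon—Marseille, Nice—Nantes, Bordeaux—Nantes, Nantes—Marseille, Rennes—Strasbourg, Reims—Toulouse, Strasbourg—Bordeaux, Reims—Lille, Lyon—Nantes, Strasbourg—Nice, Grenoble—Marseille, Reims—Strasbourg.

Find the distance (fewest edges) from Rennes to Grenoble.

Distance 0: Rennes.
Distance 1: Strasbourg.
Distance 2: Bordeaux, Nice, Reims.
Distance 3: Lille, Lyon, Nantes, Toulouse.
Distance 4: Marseille.
Distance 5: Grenoble — contains Grenoble.

5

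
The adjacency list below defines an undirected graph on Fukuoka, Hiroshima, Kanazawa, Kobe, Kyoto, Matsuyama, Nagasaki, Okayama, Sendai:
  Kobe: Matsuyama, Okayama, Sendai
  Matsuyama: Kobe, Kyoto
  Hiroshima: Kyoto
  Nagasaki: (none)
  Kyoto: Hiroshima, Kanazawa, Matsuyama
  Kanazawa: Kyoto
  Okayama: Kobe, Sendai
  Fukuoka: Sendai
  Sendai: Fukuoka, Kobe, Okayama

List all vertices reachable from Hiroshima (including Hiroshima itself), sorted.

Start at Hiroshima.
Its neighbours: Kyoto.
Then their neighbours: Kanazawa, Matsuyama.
Then next layer: Kobe.
Then next layer: Okayama, Sendai.
Then next layer: Fukuoka.
Nothing further is reachable.

Fukuoka, Hiroshima, Kanazawa, Kobe, Kyoto, Matsuyama, Okayama, Sendai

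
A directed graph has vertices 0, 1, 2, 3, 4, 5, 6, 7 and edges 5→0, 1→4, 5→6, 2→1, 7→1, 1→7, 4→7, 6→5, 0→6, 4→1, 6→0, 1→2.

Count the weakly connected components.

3

From 0: component {0, 5, 6}.
From 1: component {1, 2, 4, 7}.
From 3: component {3}.
That's 3 components.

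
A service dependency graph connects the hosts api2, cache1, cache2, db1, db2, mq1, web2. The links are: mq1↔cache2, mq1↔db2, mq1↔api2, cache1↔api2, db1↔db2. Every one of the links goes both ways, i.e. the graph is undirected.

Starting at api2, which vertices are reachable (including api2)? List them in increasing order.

Start at api2.
Its neighbours: cache1, mq1.
Then their neighbours: cache2, db2.
Then next layer: db1.
Nothing further is reachable.

api2, cache1, cache2, db1, db2, mq1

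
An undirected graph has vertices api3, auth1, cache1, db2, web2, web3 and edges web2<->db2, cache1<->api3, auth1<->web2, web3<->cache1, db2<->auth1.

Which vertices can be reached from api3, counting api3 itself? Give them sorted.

api3, cache1, web3

Start at api3.
Its neighbours: cache1.
Then their neighbours: web3.
Nothing further is reachable.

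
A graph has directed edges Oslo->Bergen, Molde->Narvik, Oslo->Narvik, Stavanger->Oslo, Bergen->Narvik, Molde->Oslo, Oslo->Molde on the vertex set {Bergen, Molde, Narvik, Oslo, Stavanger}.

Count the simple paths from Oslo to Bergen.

1

Oslo→Bergen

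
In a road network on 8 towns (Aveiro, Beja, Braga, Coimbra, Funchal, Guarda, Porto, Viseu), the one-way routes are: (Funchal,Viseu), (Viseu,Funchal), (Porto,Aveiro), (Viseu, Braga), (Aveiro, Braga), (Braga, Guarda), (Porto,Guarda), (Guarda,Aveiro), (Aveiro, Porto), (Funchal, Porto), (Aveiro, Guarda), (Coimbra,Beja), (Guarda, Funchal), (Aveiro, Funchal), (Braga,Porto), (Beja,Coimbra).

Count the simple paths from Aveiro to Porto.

Aveiro→Braga→Guarda→Funchal→Porto
Aveiro→Braga→Porto
Aveiro→Funchal→Porto
Aveiro→Funchal→Viseu→Braga→Porto
Aveiro→Guarda→Funchal→Porto
Aveiro→Guarda→Funchal→Viseu→Braga→Porto
Aveiro→Porto

7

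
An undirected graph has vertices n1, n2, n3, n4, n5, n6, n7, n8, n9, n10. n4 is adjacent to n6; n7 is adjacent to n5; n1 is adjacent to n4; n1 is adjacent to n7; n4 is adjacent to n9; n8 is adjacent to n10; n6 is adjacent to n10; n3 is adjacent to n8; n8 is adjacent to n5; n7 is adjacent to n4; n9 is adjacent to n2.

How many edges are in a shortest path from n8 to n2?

Distance 0: n8.
Distance 1: n3, n5, n10.
Distance 2: n6, n7.
Distance 3: n1, n4.
Distance 4: n9.
Distance 5: n2 — contains n2.

5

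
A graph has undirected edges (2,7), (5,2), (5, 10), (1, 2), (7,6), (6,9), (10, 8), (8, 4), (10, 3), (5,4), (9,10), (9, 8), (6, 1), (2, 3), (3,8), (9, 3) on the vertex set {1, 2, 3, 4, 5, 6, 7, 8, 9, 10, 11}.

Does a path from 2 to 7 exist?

Explore from 2.
Distance 1: reach 1, 3, 5, 7.
Found 7.

Yes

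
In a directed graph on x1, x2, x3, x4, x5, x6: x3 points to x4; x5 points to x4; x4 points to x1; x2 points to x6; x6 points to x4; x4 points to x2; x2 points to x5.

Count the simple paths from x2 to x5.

1

x2→x5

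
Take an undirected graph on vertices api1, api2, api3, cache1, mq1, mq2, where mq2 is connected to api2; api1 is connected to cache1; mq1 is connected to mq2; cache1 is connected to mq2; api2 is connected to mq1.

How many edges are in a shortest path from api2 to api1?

Distance 0: api2.
Distance 1: mq1, mq2.
Distance 2: cache1.
Distance 3: api1 — contains api1.

3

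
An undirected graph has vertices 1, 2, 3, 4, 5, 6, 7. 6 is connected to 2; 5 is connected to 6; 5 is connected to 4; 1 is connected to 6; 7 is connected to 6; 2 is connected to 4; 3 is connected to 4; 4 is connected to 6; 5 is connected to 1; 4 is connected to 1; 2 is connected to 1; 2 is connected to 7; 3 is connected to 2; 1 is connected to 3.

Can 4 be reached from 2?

Explore from 2.
Distance 1: reach 1, 3, 4, 6, 7.
Found 4.

Yes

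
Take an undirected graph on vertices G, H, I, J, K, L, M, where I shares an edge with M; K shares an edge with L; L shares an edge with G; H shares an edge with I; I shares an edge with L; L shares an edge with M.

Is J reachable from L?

No

Explore from L.
Distance 1: reach G, I, K, M.
Distance 2: reach H.
The search is exhausted without reaching J; it lies in a different component.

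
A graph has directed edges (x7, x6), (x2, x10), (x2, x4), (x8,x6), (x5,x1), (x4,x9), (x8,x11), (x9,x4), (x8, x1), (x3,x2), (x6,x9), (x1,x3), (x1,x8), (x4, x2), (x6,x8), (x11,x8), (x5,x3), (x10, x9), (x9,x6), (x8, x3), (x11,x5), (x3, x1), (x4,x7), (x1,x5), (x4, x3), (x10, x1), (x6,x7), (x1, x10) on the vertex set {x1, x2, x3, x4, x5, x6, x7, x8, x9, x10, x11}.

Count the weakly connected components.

From x1: component {x1, x2, x3, x4, x5, x6, x7, x8, x9, x10, x11}.
That's 1 component.

1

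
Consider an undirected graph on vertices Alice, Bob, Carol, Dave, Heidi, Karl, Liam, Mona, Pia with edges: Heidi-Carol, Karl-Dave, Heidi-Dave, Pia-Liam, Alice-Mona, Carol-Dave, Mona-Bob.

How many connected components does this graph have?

From Alice: component {Alice, Bob, Mona}.
From Carol: component {Carol, Dave, Heidi, Karl}.
From Liam: component {Liam, Pia}.
That's 3 components.

3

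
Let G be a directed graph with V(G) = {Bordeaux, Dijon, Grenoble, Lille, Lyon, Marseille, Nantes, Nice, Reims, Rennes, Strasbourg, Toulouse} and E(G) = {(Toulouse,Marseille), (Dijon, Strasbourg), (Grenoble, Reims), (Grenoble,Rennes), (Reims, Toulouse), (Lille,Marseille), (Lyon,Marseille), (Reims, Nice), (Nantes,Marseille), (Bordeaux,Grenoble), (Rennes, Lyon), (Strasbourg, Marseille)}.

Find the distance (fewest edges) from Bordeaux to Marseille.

Distance 0: Bordeaux.
Distance 1: Grenoble.
Distance 2: Reims, Rennes.
Distance 3: Lyon, Nice, Toulouse.
Distance 4: Marseille — contains Marseille.

4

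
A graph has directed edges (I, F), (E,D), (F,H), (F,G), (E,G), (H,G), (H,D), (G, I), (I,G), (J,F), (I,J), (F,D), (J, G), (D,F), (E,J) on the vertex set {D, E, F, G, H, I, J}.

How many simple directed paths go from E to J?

E→D→F→G→I→J
E→D→F→H→G→I→J
E→G→I→J
E→J

4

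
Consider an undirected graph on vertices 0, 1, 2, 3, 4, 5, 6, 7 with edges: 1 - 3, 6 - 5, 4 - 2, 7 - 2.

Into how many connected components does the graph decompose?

From 0: component {0}.
From 1: component {1, 3}.
From 2: component {2, 4, 7}.
From 5: component {5, 6}.
That's 4 components.

4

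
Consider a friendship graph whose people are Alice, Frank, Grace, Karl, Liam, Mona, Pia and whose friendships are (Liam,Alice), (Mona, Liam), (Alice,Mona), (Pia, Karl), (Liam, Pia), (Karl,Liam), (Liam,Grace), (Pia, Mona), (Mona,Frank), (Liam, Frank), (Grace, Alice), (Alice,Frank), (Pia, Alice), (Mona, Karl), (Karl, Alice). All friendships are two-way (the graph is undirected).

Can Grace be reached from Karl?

Explore from Karl.
Distance 1: reach Alice, Liam, Mona, Pia.
Distance 2: reach Frank, Grace.
Found Grace.

Yes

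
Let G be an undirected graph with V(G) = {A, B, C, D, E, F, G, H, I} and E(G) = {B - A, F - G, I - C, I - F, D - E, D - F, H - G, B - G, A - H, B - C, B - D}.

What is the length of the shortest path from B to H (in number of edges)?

2

Distance 0: B.
Distance 1: A, C, D, G.
Distance 2: E, F, H, I — contains H.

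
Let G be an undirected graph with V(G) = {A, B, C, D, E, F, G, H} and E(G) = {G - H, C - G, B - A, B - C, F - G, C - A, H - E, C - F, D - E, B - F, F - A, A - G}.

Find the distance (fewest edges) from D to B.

Distance 0: D.
Distance 1: E.
Distance 2: H.
Distance 3: G.
Distance 4: A, C, F.
Distance 5: B — contains B.

5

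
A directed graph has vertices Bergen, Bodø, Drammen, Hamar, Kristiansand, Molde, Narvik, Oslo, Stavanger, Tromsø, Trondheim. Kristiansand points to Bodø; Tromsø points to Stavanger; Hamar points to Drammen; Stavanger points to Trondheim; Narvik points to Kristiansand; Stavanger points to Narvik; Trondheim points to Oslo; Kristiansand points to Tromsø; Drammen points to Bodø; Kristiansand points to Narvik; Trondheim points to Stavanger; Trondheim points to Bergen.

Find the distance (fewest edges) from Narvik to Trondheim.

Distance 0: Narvik.
Distance 1: Kristiansand.
Distance 2: Bodø, Tromsø.
Distance 3: Stavanger.
Distance 4: Trondheim — contains Trondheim.

4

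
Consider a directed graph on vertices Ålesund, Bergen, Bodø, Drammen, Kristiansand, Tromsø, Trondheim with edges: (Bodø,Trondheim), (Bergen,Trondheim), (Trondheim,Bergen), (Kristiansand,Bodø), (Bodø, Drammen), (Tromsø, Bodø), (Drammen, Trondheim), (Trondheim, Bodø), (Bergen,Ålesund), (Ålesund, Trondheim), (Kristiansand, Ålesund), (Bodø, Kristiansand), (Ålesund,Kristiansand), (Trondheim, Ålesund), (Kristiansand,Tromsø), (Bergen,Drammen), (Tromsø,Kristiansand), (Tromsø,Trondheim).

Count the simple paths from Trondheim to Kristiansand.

Trondheim→Ålesund→Kristiansand
Trondheim→Bergen→Ålesund→Kristiansand
Trondheim→Bodø→Kristiansand

3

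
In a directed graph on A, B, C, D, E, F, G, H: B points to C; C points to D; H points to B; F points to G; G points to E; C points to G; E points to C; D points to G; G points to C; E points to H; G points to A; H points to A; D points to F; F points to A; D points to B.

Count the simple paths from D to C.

D→B→C
D→F→G→C
D→F→G→E→C
D→F→G→E→H→B→C
D→G→C
D→G→E→C
D→G→E→H→B→C

7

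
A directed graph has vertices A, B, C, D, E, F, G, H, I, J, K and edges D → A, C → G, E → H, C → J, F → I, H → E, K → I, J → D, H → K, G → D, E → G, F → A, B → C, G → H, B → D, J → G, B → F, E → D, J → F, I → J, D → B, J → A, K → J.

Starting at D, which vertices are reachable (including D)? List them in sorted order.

A, B, C, D, E, F, G, H, I, J, K

Start at D.
Its neighbours: A, B.
Then their neighbours: C, F.
Then next layer: G, I, J.
Then next layer: H.
Then next layer: E, K.
Every vertex is now reached.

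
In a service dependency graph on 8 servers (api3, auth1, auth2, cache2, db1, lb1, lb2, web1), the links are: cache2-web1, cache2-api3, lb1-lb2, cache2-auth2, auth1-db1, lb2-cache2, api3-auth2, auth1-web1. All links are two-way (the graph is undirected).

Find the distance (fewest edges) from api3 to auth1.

3

Distance 0: api3.
Distance 1: auth2, cache2.
Distance 2: lb2, web1.
Distance 3: auth1, lb1 — contains auth1.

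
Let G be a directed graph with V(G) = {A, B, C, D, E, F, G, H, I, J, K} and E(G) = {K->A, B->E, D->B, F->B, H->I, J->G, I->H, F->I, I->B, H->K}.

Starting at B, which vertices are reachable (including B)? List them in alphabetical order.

B, E

Start at B.
Its neighbours: E.
Nothing further is reachable.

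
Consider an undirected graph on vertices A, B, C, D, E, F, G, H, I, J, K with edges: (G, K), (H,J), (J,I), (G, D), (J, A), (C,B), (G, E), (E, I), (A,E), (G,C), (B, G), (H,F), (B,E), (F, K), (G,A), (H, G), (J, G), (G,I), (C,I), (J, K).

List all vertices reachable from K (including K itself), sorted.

Start at K.
Its neighbours: F, G, J.
Then their neighbours: A, B, C, D, E, H, I.
Every vertex is now reached.

A, B, C, D, E, F, G, H, I, J, K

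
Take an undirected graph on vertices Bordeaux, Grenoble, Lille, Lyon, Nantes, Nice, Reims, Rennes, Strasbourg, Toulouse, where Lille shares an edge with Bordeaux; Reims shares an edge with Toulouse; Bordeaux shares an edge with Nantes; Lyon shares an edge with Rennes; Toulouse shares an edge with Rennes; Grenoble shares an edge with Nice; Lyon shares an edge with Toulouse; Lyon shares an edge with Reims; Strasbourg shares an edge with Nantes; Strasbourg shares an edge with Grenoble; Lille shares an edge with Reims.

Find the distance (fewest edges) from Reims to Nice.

Distance 0: Reims.
Distance 1: Lille, Lyon, Toulouse.
Distance 2: Bordeaux, Rennes.
Distance 3: Nantes.
Distance 4: Strasbourg.
Distance 5: Grenoble.
Distance 6: Nice — contains Nice.

6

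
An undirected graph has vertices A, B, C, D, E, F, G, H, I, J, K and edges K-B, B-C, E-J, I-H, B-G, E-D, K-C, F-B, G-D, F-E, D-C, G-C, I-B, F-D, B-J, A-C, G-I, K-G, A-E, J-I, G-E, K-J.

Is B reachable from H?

Explore from H.
Distance 1: reach I.
Distance 2: reach B, G, J.
Found B.

Yes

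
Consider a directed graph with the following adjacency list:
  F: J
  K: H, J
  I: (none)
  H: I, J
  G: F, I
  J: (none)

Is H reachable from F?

Explore from F.
Distance 1: reach J.
The search from F is exhausted; no directed path reaches H.

No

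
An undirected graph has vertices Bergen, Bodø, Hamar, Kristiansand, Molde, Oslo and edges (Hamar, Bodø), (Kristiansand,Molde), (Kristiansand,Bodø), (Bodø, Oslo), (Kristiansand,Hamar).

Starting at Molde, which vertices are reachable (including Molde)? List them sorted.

Start at Molde.
Its neighbours: Kristiansand.
Then their neighbours: Bodø, Hamar.
Then next layer: Oslo.
Nothing further is reachable.

Bodø, Hamar, Kristiansand, Molde, Oslo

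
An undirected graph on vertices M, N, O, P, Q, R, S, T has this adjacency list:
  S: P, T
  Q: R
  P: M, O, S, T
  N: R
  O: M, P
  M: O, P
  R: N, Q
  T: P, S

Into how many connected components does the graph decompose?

2

From M: component {M, O, P, S, T}.
From N: component {N, Q, R}.
That's 2 components.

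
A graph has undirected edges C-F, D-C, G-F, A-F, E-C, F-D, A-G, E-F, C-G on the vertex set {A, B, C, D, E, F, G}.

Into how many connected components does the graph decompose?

From A: component {A, C, D, E, F, G}.
From B: component {B}.
That's 2 components.

2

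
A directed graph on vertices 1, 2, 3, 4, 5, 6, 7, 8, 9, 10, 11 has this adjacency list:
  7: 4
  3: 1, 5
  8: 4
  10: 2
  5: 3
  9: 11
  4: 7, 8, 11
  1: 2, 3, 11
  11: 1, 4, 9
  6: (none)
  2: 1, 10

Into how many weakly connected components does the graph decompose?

2

From 1: component {1, 2, 3, 4, 5, 7, 8, 9, 10, 11}.
From 6: component {6}.
That's 2 components.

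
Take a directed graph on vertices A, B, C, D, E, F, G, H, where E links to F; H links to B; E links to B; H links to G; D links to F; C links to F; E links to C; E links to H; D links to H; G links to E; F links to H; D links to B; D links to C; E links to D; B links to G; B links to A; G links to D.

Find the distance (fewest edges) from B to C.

3

Distance 0: B.
Distance 1: A, G.
Distance 2: D, E.
Distance 3: C, F, H — contains C.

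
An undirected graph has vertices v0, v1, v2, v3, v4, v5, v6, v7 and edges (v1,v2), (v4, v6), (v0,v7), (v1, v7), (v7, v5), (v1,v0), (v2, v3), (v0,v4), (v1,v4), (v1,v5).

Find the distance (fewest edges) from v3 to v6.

Distance 0: v3.
Distance 1: v2.
Distance 2: v1.
Distance 3: v0, v4, v5, v7.
Distance 4: v6 — contains v6.

4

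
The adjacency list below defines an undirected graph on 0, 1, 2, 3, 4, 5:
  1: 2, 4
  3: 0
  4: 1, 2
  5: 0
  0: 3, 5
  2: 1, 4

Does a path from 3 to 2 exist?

Explore from 3.
Distance 1: reach 0.
Distance 2: reach 5.
The search is exhausted without reaching 2; it lies in a different component.

No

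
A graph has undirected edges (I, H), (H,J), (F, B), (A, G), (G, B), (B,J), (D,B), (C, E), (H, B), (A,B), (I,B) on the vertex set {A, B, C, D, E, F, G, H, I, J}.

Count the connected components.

2

From A: component {A, B, D, F, G, H, I, J}.
From C: component {C, E}.
That's 2 components.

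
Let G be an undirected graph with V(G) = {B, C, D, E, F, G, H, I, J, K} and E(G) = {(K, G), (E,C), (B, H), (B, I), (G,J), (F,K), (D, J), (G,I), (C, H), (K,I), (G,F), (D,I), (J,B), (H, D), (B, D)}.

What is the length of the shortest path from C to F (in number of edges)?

Distance 0: C.
Distance 1: E, H.
Distance 2: B, D.
Distance 3: I, J.
Distance 4: G, K.
Distance 5: F — contains F.

5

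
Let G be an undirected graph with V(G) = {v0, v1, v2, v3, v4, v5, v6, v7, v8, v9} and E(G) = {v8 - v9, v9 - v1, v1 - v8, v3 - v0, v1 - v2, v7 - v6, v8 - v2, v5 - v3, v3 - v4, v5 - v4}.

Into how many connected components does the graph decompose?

3

From v0: component {v0, v3, v4, v5}.
From v1: component {v1, v2, v8, v9}.
From v6: component {v6, v7}.
That's 3 components.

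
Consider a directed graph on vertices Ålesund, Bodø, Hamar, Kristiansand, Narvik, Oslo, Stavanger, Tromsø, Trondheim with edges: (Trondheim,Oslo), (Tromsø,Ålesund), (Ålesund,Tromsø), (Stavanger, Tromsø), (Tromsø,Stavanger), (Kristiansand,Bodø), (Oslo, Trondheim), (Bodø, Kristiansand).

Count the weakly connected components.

5

From Ålesund: component {Ålesund, Stavanger, Tromsø}.
From Bodø: component {Bodø, Kristiansand}.
From Hamar: component {Hamar}.
From Narvik: component {Narvik}.
From Oslo: component {Oslo, Trondheim}.
That's 5 components.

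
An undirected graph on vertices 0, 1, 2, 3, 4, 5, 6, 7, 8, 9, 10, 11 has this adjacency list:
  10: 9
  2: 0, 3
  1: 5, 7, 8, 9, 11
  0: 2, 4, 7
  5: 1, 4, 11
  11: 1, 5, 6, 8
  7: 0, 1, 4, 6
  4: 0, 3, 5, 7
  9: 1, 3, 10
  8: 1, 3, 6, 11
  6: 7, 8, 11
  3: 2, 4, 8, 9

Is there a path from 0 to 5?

Yes

Explore from 0.
Distance 1: reach 2, 4, 7.
Distance 2: reach 1, 3, 5, 6.
Found 5.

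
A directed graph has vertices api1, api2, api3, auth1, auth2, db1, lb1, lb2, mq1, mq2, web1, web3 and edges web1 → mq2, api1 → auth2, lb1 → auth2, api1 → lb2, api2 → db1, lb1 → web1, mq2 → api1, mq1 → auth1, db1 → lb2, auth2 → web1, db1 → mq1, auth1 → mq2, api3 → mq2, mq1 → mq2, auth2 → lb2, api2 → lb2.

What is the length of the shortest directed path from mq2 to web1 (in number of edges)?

Distance 0: mq2.
Distance 1: api1.
Distance 2: auth2, lb2.
Distance 3: web1 — contains web1.

3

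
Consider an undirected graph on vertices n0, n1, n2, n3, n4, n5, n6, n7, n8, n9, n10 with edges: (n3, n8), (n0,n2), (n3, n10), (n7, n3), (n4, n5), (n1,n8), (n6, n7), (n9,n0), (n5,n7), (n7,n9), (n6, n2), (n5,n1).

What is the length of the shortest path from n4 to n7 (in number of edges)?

2

Distance 0: n4.
Distance 1: n5.
Distance 2: n1, n7 — contains n7.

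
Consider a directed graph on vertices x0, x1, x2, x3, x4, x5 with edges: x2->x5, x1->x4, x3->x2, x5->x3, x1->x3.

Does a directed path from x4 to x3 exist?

No

x4 has no outgoing edges, so nothing is reachable from it.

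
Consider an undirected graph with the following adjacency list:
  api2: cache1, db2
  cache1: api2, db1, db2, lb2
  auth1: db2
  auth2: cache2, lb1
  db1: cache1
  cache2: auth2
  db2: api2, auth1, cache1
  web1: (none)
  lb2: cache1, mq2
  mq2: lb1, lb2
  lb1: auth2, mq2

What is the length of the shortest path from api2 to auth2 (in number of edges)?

5

Distance 0: api2.
Distance 1: cache1, db2.
Distance 2: auth1, db1, lb2.
Distance 3: mq2.
Distance 4: lb1.
Distance 5: auth2 — contains auth2.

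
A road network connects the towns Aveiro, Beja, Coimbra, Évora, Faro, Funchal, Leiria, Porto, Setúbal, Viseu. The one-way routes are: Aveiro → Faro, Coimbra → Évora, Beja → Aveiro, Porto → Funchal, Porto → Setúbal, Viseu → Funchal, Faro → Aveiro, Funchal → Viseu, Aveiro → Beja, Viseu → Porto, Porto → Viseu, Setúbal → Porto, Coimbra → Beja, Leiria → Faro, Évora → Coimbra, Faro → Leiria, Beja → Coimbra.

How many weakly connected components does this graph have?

From Aveiro: component {Aveiro, Beja, Coimbra, Évora, Faro, Leiria}.
From Funchal: component {Funchal, Porto, Setúbal, Viseu}.
That's 2 components.

2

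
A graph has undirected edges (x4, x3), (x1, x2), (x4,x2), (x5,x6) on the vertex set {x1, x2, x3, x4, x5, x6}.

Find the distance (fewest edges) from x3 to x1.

3

Distance 0: x3.
Distance 1: x4.
Distance 2: x2.
Distance 3: x1 — contains x1.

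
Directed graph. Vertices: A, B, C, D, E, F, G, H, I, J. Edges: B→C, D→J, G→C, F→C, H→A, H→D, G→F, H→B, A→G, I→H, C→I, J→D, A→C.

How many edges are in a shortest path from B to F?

6

Distance 0: B.
Distance 1: C.
Distance 2: I.
Distance 3: H.
Distance 4: A, D.
Distance 5: G, J.
Distance 6: F — contains F.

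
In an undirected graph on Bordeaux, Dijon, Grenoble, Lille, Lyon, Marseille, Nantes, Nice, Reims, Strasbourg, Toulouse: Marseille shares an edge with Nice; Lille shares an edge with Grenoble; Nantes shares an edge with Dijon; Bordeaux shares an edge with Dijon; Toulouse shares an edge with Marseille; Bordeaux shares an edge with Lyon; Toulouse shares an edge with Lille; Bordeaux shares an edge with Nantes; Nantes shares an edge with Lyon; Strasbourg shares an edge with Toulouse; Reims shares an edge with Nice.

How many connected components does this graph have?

2

From Bordeaux: component {Bordeaux, Dijon, Lyon, Nantes}.
From Grenoble: component {Grenoble, Lille, Marseille, Nice, Reims, Strasbourg, Toulouse}.
That's 2 components.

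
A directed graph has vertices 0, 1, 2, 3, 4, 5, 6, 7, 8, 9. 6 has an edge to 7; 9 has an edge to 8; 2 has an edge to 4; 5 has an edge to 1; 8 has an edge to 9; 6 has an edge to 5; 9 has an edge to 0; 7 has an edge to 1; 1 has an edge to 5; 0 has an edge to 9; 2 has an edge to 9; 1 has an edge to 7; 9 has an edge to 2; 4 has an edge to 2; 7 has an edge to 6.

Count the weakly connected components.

3

From 0: component {0, 2, 4, 8, 9}.
From 1: component {1, 5, 6, 7}.
From 3: component {3}.
That's 3 components.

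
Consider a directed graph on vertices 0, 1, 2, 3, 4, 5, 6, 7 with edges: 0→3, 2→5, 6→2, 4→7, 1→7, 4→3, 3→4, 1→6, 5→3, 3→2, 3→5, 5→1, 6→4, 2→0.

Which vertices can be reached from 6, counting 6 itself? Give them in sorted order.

0, 1, 2, 3, 4, 5, 6, 7

Start at 6.
Its neighbours: 2, 4.
Then their neighbours: 0, 3, 5, 7.
Then next layer: 1.
Every vertex is now reached.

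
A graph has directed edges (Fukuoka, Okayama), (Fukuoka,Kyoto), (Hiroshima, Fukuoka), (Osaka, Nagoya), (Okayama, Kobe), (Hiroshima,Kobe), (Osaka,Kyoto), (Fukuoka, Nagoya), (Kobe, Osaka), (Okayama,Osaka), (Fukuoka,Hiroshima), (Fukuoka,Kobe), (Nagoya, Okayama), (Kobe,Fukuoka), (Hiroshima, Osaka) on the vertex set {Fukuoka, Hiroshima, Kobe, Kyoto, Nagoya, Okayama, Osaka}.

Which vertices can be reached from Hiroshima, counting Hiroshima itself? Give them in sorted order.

Fukuoka, Hiroshima, Kobe, Kyoto, Nagoya, Okayama, Osaka

Start at Hiroshima.
Its neighbours: Fukuoka, Kobe, Osaka.
Then their neighbours: Kyoto, Nagoya, Okayama.
Every vertex is now reached.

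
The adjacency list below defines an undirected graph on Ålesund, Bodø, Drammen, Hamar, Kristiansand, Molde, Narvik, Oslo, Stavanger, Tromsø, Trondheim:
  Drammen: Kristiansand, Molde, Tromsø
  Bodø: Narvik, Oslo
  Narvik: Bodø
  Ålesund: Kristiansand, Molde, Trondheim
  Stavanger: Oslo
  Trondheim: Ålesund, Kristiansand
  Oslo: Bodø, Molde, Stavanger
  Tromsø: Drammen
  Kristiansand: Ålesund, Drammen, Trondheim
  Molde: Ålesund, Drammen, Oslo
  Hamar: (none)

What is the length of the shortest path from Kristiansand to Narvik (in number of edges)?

Distance 0: Kristiansand.
Distance 1: Ålesund, Drammen, Trondheim.
Distance 2: Molde, Tromsø.
Distance 3: Oslo.
Distance 4: Bodø, Stavanger.
Distance 5: Narvik — contains Narvik.

5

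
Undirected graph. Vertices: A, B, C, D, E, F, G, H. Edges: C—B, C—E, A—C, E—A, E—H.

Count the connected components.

From A: component {A, B, C, E, H}.
From D: component {D}.
From F: component {F}.
From G: component {G}.
That's 4 components.

4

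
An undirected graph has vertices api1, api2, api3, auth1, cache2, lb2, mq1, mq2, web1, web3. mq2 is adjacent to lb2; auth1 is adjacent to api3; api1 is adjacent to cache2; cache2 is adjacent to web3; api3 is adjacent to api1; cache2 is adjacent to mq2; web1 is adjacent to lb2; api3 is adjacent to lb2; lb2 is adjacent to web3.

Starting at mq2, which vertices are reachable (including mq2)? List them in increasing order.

Start at mq2.
Its neighbours: cache2, lb2.
Then their neighbours: api1, api3, web1, web3.
Then next layer: auth1.
Nothing further is reachable.

api1, api3, auth1, cache2, lb2, mq2, web1, web3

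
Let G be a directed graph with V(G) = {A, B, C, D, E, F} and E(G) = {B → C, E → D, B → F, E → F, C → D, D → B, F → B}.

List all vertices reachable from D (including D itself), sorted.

B, C, D, F

Start at D.
Its neighbours: B.
Then their neighbours: C, F.
Nothing further is reachable.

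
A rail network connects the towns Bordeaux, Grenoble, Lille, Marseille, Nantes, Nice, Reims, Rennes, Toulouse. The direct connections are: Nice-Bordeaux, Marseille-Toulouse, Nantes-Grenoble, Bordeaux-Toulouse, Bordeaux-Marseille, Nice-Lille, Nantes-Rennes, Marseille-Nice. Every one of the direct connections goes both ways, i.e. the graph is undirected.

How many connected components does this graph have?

From Bordeaux: component {Bordeaux, Lille, Marseille, Nice, Toulouse}.
From Grenoble: component {Grenoble, Nantes, Rennes}.
From Reims: component {Reims}.
That's 3 components.

3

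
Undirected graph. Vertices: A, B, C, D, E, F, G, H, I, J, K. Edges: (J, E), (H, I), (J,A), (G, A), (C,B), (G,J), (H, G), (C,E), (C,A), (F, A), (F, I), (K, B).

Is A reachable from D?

No

D has no edges, so nothing is reachable from it.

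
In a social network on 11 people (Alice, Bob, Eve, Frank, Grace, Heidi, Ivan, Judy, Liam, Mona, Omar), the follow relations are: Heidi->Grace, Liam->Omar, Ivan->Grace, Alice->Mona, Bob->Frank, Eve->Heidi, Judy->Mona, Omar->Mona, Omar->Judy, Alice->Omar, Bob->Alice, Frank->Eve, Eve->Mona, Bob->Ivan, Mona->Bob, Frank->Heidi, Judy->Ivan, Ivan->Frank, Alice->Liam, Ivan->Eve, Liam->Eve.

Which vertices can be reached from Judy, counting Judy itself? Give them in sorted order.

Start at Judy.
Its neighbours: Ivan, Mona.
Then their neighbours: Bob, Eve, Frank, Grace.
Then next layer: Alice, Heidi.
Then next layer: Liam, Omar.
Every vertex is now reached.

Alice, Bob, Eve, Frank, Grace, Heidi, Ivan, Judy, Liam, Mona, Omar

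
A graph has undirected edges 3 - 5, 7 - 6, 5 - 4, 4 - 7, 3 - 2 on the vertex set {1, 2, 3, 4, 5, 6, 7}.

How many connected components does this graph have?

From 1: component {1}.
From 2: component {2, 3, 4, 5, 6, 7}.
That's 2 components.

2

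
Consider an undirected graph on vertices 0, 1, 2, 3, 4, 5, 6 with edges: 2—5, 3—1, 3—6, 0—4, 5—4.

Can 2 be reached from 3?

No

Explore from 3.
Distance 1: reach 1, 6.
The search is exhausted without reaching 2; it lies in a different component.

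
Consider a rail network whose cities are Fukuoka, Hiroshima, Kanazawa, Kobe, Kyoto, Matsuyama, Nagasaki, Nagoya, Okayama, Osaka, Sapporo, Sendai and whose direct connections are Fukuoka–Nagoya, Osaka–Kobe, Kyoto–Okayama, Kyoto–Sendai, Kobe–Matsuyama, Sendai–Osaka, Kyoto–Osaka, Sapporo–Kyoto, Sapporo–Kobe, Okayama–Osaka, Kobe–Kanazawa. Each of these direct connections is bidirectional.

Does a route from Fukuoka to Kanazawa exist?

Explore from Fukuoka.
Distance 1: reach Nagoya.
The search is exhausted without reaching Kanazawa; it lies in a different component.

No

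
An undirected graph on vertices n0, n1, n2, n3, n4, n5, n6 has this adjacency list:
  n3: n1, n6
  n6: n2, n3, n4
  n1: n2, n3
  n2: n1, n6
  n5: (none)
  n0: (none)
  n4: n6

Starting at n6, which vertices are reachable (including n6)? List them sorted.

Start at n6.
Its neighbours: n2, n3, n4.
Then their neighbours: n1.
Nothing further is reachable.

n1, n2, n3, n4, n6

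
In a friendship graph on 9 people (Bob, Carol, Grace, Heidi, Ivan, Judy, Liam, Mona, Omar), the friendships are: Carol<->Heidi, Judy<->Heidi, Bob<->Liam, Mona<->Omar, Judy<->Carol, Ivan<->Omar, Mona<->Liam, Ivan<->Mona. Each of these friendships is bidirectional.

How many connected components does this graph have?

3

From Bob: component {Bob, Ivan, Liam, Mona, Omar}.
From Carol: component {Carol, Heidi, Judy}.
From Grace: component {Grace}.
That's 3 components.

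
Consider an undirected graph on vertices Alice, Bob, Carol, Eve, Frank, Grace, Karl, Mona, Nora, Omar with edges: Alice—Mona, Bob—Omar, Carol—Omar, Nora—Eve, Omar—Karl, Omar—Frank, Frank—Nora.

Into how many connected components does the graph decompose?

3

From Alice: component {Alice, Mona}.
From Bob: component {Bob, Carol, Eve, Frank, Karl, Nora, Omar}.
From Grace: component {Grace}.
That's 3 components.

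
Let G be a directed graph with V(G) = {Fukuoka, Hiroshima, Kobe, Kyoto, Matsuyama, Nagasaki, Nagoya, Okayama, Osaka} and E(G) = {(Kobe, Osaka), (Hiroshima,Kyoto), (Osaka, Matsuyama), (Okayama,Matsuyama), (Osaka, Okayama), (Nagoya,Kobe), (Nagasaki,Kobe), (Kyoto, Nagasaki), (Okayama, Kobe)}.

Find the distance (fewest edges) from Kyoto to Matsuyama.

4

Distance 0: Kyoto.
Distance 1: Nagasaki.
Distance 2: Kobe.
Distance 3: Osaka.
Distance 4: Matsuyama, Okayama — contains Matsuyama.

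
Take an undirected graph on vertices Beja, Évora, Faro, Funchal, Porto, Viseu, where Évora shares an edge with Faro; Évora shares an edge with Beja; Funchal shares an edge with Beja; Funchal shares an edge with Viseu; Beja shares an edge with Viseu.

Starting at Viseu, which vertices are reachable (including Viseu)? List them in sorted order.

Start at Viseu.
Its neighbours: Beja, Funchal.
Then their neighbours: Évora.
Then next layer: Faro.
Nothing further is reachable.

Beja, Évora, Faro, Funchal, Viseu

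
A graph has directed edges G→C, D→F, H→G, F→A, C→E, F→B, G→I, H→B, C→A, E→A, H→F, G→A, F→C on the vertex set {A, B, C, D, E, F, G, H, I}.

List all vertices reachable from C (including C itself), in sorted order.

Start at C.
Its neighbours: A, E.
Nothing further is reachable.

A, C, E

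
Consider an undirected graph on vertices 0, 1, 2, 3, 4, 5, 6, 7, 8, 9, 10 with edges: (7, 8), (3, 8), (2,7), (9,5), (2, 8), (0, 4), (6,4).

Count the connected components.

5

From 0: component {0, 4, 6}.
From 1: component {1}.
From 2: component {2, 3, 7, 8}.
From 5: component {5, 9}.
From 10: component {10}.
That's 5 components.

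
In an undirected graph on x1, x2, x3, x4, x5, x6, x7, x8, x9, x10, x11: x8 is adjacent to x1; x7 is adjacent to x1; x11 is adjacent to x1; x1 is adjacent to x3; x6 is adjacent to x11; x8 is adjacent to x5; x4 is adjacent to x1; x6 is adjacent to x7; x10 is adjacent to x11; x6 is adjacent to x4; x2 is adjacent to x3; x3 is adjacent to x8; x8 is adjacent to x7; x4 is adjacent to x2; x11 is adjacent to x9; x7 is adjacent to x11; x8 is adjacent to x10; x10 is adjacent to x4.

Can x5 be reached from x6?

Explore from x6.
Distance 1: reach x4, x7, x11.
Distance 2: reach x1, x2, x8, x9, x10.
Distance 3: reach x3, x5.
Found x5.

Yes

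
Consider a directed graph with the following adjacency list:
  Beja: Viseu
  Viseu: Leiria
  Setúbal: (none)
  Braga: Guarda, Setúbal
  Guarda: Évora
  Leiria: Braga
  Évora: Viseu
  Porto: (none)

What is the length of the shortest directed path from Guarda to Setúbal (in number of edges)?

Distance 0: Guarda.
Distance 1: Évora.
Distance 2: Viseu.
Distance 3: Leiria.
Distance 4: Braga.
Distance 5: Setúbal — contains Setúbal.

5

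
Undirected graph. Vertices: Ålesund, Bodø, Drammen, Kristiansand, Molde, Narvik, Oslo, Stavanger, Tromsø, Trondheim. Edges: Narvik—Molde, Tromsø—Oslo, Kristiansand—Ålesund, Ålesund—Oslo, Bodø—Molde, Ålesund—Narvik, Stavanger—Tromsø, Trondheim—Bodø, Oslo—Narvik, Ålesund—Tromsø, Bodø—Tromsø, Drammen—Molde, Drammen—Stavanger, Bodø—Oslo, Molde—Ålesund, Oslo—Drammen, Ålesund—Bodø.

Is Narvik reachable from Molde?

Yes

Explore from Molde.
Distance 1: reach Ålesund, Bodø, Drammen, Narvik.
Found Narvik.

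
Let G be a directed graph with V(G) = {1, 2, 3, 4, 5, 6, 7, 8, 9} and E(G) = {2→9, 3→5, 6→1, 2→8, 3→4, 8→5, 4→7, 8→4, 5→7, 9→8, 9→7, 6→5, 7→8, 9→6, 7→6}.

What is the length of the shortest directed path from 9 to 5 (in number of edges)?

2

Distance 0: 9.
Distance 1: 6, 7, 8.
Distance 2: 1, 4, 5 — contains 5.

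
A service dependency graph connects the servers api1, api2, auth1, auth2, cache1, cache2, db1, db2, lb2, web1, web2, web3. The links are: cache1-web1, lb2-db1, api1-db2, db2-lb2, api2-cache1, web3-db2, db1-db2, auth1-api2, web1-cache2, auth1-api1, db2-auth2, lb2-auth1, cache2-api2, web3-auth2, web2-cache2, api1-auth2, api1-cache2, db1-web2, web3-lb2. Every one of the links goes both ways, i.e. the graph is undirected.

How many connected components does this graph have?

From api1: component {api1, api2, auth1, auth2, cache1, cache2, db1, db2, lb2, web1, web2, web3}.
That's 1 component.

1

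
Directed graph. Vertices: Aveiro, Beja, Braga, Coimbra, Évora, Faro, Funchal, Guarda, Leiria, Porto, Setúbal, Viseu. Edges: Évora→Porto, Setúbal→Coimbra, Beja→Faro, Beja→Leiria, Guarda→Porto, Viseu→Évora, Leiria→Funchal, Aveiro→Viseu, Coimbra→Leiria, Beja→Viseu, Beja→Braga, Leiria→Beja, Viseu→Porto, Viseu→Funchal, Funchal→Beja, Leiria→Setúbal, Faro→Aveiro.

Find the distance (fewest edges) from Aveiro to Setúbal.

5

Distance 0: Aveiro.
Distance 1: Viseu.
Distance 2: Évora, Funchal, Porto.
Distance 3: Beja.
Distance 4: Braga, Faro, Leiria.
Distance 5: Setúbal — contains Setúbal.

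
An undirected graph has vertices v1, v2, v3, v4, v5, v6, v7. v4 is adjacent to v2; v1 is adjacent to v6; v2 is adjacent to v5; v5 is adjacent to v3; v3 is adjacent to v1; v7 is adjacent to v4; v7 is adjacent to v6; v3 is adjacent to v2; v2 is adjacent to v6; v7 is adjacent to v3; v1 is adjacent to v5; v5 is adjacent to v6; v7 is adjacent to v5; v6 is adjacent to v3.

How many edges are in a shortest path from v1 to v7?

Distance 0: v1.
Distance 1: v3, v5, v6.
Distance 2: v2, v7 — contains v7.

2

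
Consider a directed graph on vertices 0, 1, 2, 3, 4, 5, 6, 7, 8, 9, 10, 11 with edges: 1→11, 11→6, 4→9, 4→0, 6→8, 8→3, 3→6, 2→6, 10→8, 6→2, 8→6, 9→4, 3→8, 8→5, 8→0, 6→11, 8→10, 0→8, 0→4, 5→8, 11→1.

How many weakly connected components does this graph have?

2

From 0: component {0, 1, 2, 3, 4, 5, 6, 8, 9, 10, 11}.
From 7: component {7}.
That's 2 components.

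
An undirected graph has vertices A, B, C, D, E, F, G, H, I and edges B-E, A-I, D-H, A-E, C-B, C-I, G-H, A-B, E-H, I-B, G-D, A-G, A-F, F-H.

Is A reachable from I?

Yes

Explore from I.
Distance 1: reach A, B, C.
Found A.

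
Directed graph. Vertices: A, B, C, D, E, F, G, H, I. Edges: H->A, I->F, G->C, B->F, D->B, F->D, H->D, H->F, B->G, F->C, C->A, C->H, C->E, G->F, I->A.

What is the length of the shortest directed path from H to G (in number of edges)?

3

Distance 0: H.
Distance 1: A, D, F.
Distance 2: B, C.
Distance 3: E, G — contains G.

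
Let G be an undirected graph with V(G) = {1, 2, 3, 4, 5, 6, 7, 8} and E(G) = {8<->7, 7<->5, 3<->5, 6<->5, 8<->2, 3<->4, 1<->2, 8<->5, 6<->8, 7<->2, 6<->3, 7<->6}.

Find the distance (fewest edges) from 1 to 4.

Distance 0: 1.
Distance 1: 2.
Distance 2: 7, 8.
Distance 3: 5, 6.
Distance 4: 3.
Distance 5: 4 — contains 4.

5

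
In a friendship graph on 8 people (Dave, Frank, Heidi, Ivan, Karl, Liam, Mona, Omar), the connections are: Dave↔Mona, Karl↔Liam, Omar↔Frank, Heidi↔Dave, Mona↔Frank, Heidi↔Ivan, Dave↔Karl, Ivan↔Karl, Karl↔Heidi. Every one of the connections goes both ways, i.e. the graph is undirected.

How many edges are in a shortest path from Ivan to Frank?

4

Distance 0: Ivan.
Distance 1: Heidi, Karl.
Distance 2: Dave, Liam.
Distance 3: Mona.
Distance 4: Frank — contains Frank.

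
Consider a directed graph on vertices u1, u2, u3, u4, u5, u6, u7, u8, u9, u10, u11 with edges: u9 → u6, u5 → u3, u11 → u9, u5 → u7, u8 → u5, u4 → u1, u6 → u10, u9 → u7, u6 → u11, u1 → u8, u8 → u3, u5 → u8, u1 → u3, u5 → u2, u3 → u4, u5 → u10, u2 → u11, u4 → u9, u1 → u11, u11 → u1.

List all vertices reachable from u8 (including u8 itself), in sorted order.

Start at u8.
Its neighbours: u3, u5.
Then their neighbours: u2, u4, u7, u10.
Then next layer: u1, u9, u11.
Then next layer: u6.
Every vertex is now reached.

u1, u2, u3, u4, u5, u6, u7, u8, u9, u10, u11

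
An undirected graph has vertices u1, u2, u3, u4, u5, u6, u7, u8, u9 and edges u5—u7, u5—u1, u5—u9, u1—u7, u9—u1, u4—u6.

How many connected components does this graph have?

5

From u1: component {u1, u5, u7, u9}.
From u2: component {u2}.
From u3: component {u3}.
From u4: component {u4, u6}.
From u8: component {u8}.
That's 5 components.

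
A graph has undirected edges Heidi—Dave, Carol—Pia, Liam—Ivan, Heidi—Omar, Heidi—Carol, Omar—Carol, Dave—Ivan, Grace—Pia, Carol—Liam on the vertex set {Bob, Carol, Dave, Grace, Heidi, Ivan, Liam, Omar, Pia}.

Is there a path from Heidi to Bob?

Explore from Heidi.
Distance 1: reach Carol, Dave, Omar.
Distance 2: reach Ivan, Liam, Pia.
Distance 3: reach Grace.
The search is exhausted without reaching Bob; it lies in a different component.

No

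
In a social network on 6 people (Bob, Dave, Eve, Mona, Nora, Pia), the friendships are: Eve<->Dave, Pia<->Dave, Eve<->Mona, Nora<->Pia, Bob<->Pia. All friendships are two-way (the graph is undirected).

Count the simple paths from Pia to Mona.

Pia–Dave–Eve–Mona

1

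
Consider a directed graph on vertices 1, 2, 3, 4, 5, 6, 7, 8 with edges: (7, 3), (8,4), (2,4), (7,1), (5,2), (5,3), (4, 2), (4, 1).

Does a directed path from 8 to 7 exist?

No

Explore from 8.
Distance 1: reach 4.
Distance 2: reach 1, 2.
The search from 8 is exhausted; no directed path reaches 7.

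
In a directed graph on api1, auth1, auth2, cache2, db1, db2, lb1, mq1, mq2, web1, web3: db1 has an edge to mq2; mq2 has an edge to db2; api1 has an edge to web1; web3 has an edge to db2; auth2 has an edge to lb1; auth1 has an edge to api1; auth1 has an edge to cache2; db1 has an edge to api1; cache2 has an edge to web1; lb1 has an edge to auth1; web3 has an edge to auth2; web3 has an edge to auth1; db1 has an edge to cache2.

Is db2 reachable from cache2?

No

Explore from cache2.
Distance 1: reach web1.
The search from cache2 is exhausted; no directed path reaches db2.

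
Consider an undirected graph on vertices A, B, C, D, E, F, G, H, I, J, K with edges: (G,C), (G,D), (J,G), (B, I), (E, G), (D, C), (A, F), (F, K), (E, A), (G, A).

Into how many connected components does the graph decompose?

From A: component {A, C, D, E, F, G, J, K}.
From B: component {B, I}.
From H: component {H}.
That's 3 components.

3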